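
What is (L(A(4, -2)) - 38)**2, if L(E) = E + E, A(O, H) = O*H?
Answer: 2916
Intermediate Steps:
A(O, H) = H*O
L(E) = 2*E
(L(A(4, -2)) - 38)**2 = (2*(-2*4) - 38)**2 = (2*(-8) - 38)**2 = (-16 - 38)**2 = (-54)**2 = 2916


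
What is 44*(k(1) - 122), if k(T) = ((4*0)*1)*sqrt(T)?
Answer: -5368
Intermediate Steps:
k(T) = 0 (k(T) = (0*1)*sqrt(T) = 0*sqrt(T) = 0)
44*(k(1) - 122) = 44*(0 - 122) = 44*(-122) = -5368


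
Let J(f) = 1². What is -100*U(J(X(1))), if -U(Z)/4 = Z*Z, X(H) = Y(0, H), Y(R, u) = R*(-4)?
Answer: 400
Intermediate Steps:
Y(R, u) = -4*R
X(H) = 0 (X(H) = -4*0 = 0)
J(f) = 1
U(Z) = -4*Z² (U(Z) = -4*Z*Z = -4*Z²)
-100*U(J(X(1))) = -(-400)*1² = -(-400) = -100*(-4) = 400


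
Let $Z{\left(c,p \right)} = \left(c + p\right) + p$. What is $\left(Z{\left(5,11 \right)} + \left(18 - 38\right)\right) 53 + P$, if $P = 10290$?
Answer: $10661$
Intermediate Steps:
$Z{\left(c,p \right)} = c + 2 p$
$\left(Z{\left(5,11 \right)} + \left(18 - 38\right)\right) 53 + P = \left(\left(5 + 2 \cdot 11\right) + \left(18 - 38\right)\right) 53 + 10290 = \left(\left(5 + 22\right) + \left(18 - 38\right)\right) 53 + 10290 = \left(27 - 20\right) 53 + 10290 = 7 \cdot 53 + 10290 = 371 + 10290 = 10661$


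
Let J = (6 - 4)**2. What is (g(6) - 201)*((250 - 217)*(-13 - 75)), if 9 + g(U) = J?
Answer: 598224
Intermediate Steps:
J = 4 (J = 2**2 = 4)
g(U) = -5 (g(U) = -9 + 4 = -5)
(g(6) - 201)*((250 - 217)*(-13 - 75)) = (-5 - 201)*((250 - 217)*(-13 - 75)) = -6798*(-88) = -206*(-2904) = 598224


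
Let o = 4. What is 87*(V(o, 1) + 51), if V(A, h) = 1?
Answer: 4524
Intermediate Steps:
87*(V(o, 1) + 51) = 87*(1 + 51) = 87*52 = 4524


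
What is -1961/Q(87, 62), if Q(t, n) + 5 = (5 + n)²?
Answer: -1961/4484 ≈ -0.43733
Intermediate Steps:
Q(t, n) = -5 + (5 + n)²
-1961/Q(87, 62) = -1961/(-5 + (5 + 62)²) = -1961/(-5 + 67²) = -1961/(-5 + 4489) = -1961/4484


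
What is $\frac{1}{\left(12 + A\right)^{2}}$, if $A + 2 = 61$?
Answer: $\frac{1}{5041} \approx 0.00019837$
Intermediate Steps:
$A = 59$ ($A = -2 + 61 = 59$)
$\frac{1}{\left(12 + A\right)^{2}} = \frac{1}{\left(12 + 59\right)^{2}} = \frac{1}{71^{2}} = \frac{1}{5041}$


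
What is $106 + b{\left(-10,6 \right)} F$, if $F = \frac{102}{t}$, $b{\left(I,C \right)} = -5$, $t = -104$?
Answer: $\frac{5767}{52} \approx 110.9$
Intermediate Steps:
$F = - \frac{51}{52}$ ($F = \frac{102}{-104} = 102 \left(- \frac{1}{104}\right) = - \frac{51}{52} \approx -0.98077$)
$106 + b{\left(-10,6 \right)} F = 106 - - \frac{255}{52} = 106 + \frac{255}{52} = \frac{5767}{52}$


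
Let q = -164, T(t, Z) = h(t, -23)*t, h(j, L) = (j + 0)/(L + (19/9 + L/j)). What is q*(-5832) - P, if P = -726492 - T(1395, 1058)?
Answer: 15454958115/9721 ≈ 1.5899e+6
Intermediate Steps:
h(j, L) = j/(19/9 + L + L/j) (h(j, L) = j/(L + (19*(1/9) + L/j)) = j/(L + (19/9 + L/j)) = j/(19/9 + L + L/j))
T(t, Z) = 9*t**3/(-207 - 188*t) (T(t, Z) = (9*t**2/(9*(-23) + 19*t + 9*(-23)*t))*t = (9*t**2/(-207 + 19*t - 207*t))*t = (9*t**2/(-207 - 188*t))*t = 9*t**3/(-207 - 188*t))
P = -6157327107/9721 (P = -726492 - (-9)*1395**3/(207 + 188*1395) = -726492 - (-9)*2714704875/(207 + 262260) = -726492 - (-9)*2714704875/262467 = -726492 - 1*(-904901625/9721) = -726492 + 904901625/9721 = -6157327107/9721 ≈ -6.3341e+5)
q*(-5832) - P = -164*(-5832) - 1*(-6157327107/9721) = 956448 + 6157327107/9721 = 15454958115/9721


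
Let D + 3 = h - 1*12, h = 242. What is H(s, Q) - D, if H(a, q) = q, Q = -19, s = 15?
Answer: -246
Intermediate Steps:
D = 227 (D = -3 + (242 - 1*12) = -3 + (242 - 12) = -3 + 230 = 227)
H(s, Q) - D = -19 - 1*227 = -19 - 227 = -246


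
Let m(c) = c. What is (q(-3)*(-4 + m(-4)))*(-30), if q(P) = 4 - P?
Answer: 1680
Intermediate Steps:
(q(-3)*(-4 + m(-4)))*(-30) = ((4 - 1*(-3))*(-4 - 4))*(-30) = ((4 + 3)*(-8))*(-30) = (7*(-8))*(-30) = -56*(-30) = 1680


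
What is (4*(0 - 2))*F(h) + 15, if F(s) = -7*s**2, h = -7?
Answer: 2759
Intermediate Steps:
(4*(0 - 2))*F(h) + 15 = (4*(0 - 2))*(-7*(-7)**2) + 15 = (4*(-2))*(-7*49) + 15 = -8*(-343) + 15 = 2744 + 15 = 2759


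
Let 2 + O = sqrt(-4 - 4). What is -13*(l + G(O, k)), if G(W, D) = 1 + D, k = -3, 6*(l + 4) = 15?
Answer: 91/2 ≈ 45.500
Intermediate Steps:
O = -2 + 2*I*sqrt(2) (O = -2 + sqrt(-4 - 4) = -2 + sqrt(-8) = -2 + 2*I*sqrt(2) ≈ -2.0 + 2.8284*I)
l = -3/2 (l = -4 + (1/6)*15 = -4 + 5/2 = -3/2 ≈ -1.5000)
-13*(l + G(O, k)) = -13*(-3/2 + (1 - 3)) = -13*(-3/2 - 2) = -13*(-7/2) = 91/2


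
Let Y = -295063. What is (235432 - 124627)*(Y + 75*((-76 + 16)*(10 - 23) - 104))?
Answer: -27076642215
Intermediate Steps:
(235432 - 124627)*(Y + 75*((-76 + 16)*(10 - 23) - 104)) = (235432 - 124627)*(-295063 + 75*((-76 + 16)*(10 - 23) - 104)) = 110805*(-295063 + 75*(-60*(-13) - 104)) = 110805*(-295063 + 75*(780 - 104)) = 110805*(-295063 + 75*676) = 110805*(-295063 + 50700) = 110805*(-244363) = -27076642215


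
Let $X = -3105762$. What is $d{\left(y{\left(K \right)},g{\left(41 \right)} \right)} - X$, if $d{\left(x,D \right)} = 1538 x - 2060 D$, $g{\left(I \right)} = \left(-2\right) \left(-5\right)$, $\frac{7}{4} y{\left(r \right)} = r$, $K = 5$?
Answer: $\frac{21626894}{7} \approx 3.0896 \cdot 10^{6}$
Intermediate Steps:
$y{\left(r \right)} = \frac{4 r}{7}$
$g{\left(I \right)} = 10$
$d{\left(x,D \right)} = - 2060 D + 1538 x$
$d{\left(y{\left(K \right)},g{\left(41 \right)} \right)} - X = \left(\left(-2060\right) 10 + 1538 \cdot \frac{4}{7} \cdot 5\right) - -3105762 = \left(-20600 + 1538 \cdot \frac{20}{7}\right) + 3105762 = \left(-20600 + \frac{30760}{7}\right) + 3105762 = - \frac{113440}{7} + 3105762 = \frac{21626894}{7}$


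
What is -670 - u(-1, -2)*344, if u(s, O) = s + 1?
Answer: -670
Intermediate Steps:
u(s, O) = 1 + s
-670 - u(-1, -2)*344 = -670 - (1 - 1)*344 = -670 - 0*344 = -670 - 1*0 = -670 + 0 = -670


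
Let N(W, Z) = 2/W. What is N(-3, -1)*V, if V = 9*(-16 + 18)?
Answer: -12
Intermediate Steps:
V = 18 (V = 9*2 = 18)
N(-3, -1)*V = (2/(-3))*18 = (2*(-1/3))*18 = -2/3*18 = -12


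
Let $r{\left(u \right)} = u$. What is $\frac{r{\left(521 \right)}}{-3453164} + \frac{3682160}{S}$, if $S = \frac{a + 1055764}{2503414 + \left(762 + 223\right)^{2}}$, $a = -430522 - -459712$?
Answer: $\frac{1698756747158254551}{144097080556} \approx 1.1789 \cdot 10^{7}$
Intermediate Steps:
$a = 29190$ ($a = -430522 + 459712 = 29190$)
$S = \frac{83458}{267203}$ ($S = \frac{29190 + 1055764}{2503414 + \left(762 + 223\right)^{2}} = \frac{1084954}{2503414 + 985^{2}} = \frac{1084954}{2503414 + 970225} = \frac{1084954}{3473639} = 1084954 \cdot \frac{1}{3473639} = \frac{83458}{267203} \approx 0.31234$)
$\frac{r{\left(521 \right)}}{-3453164} + \frac{3682160}{S} = \frac{521}{-3453164} + \frac{3682160}{\frac{83458}{267203}} = 521 \left(- \frac{1}{3453164}\right) + 3682160 \cdot \frac{267203}{83458} = - \frac{521}{3453164} + \frac{491942099240}{41729} = \frac{1698756747158254551}{144097080556}$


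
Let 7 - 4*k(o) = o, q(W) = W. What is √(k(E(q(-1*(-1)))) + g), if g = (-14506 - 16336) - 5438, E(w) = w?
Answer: 37*I*√106/2 ≈ 190.47*I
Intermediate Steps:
k(o) = 7/4 - o/4
g = -36280 (g = -30842 - 5438 = -36280)
√(k(E(q(-1*(-1)))) + g) = √((7/4 - (-1)*(-1)/4) - 36280) = √((7/4 - ¼*1) - 36280) = √((7/4 - ¼) - 36280) = √(3/2 - 36280) = √(-72557/2) = 37*I*√106/2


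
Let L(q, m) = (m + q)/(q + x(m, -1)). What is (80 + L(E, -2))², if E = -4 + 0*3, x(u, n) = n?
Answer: 164836/25 ≈ 6593.4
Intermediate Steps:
E = -4 (E = -4 + 0 = -4)
L(q, m) = (m + q)/(-1 + q) (L(q, m) = (m + q)/(q - 1) = (m + q)/(-1 + q))
(80 + L(E, -2))² = (80 + (-2 - 4)/(-1 - 4))² = (80 - 6/(-5))² = (80 - ⅕*(-6))² = (80 + 6/5)² = (406/5)² = 164836/25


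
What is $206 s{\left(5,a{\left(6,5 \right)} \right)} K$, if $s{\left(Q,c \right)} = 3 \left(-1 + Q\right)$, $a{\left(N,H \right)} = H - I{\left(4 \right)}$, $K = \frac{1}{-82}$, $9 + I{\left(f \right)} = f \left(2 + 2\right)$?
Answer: $- \frac{1236}{41} \approx -30.146$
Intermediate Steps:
$I{\left(f \right)} = -9 + 4 f$ ($I{\left(f \right)} = -9 + f \left(2 + 2\right) = -9 + f 4 = -9 + 4 f$)
$K = - \frac{1}{82} \approx -0.012195$
$a{\left(N,H \right)} = -7 + H$ ($a{\left(N,H \right)} = H - \left(-9 + 4 \cdot 4\right) = H - \left(-9 + 16\right) = H - 7 = -7 + H$)
$s{\left(Q,c \right)} = -3 + 3 Q$
$206 s{\left(5,a{\left(6,5 \right)} \right)} K = 206 \left(-3 + 3 \cdot 5\right) \left(- \frac{1}{82}\right) = 206 \left(-3 + 15\right) \left(- \frac{1}{82}\right) = 206 \cdot 12 \left(- \frac{1}{82}\right) = 2472 \left(- \frac{1}{82}\right) = - \frac{1236}{41}$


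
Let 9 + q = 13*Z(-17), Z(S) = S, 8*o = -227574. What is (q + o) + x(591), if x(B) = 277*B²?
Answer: 386888641/4 ≈ 9.6722e+7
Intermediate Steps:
o = -113787/4 (o = (⅛)*(-227574) = -113787/4 ≈ -28447.)
q = -230 (q = -9 + 13*(-17) = -9 - 221 = -230)
(q + o) + x(591) = (-230 - 113787/4) + 277*591² = -114707/4 + 277*349281 = -114707/4 + 96750837 = 386888641/4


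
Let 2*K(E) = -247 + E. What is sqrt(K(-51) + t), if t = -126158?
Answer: I*sqrt(126307) ≈ 355.4*I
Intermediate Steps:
K(E) = -247/2 + E/2 (K(E) = (-247 + E)/2 = -247/2 + E/2)
sqrt(K(-51) + t) = sqrt((-247/2 + (1/2)*(-51)) - 126158) = sqrt((-247/2 - 51/2) - 126158) = sqrt(-149 - 126158) = sqrt(-126307) = I*sqrt(126307)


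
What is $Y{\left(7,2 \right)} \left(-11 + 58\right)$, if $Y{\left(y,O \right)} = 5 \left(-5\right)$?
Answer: $-1175$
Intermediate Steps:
$Y{\left(y,O \right)} = -25$
$Y{\left(7,2 \right)} \left(-11 + 58\right) = - 25 \left(-11 + 58\right) = \left(-25\right) 47 = -1175$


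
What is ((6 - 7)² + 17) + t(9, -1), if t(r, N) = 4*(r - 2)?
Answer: 46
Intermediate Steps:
t(r, N) = -8 + 4*r (t(r, N) = 4*(-2 + r) = -8 + 4*r)
((6 - 7)² + 17) + t(9, -1) = ((6 - 7)² + 17) + (-8 + 4*9) = ((-1)² + 17) + (-8 + 36) = (1 + 17) + 28 = 18 + 28 = 46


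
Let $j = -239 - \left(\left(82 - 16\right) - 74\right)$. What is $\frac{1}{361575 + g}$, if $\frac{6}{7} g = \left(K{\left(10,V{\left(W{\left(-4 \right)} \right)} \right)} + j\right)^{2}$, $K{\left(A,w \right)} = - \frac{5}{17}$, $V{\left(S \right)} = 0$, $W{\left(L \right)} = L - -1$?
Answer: $\frac{867}{367597709} \approx 2.3586 \cdot 10^{-6}$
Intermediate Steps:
$W{\left(L \right)} = 1 + L$ ($W{\left(L \right)} = L + 1 = 1 + L$)
$K{\left(A,w \right)} = - \frac{5}{17}$ ($K{\left(A,w \right)} = \left(-5\right) \frac{1}{17} = - \frac{5}{17}$)
$j = -231$ ($j = -239 - \left(66 - 74\right) = -239 - -8 = -239 + 8 = -231$)
$g = \frac{54112184}{867}$ ($g = \frac{7 \left(- \frac{5}{17} - 231\right)^{2}}{6} = \frac{7 \left(- \frac{3932}{17}\right)^{2}}{6} = \frac{7}{6} \cdot \frac{15460624}{289} = \frac{54112184}{867} \approx 62413.0$)
$\frac{1}{361575 + g} = \frac{1}{361575 + \frac{54112184}{867}} = \frac{1}{\frac{367597709}{867}} = \frac{867}{367597709}$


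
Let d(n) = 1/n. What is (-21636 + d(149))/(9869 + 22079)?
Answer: -3223763/4760252 ≈ -0.67723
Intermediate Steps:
(-21636 + d(149))/(9869 + 22079) = (-21636 + 1/149)/(9869 + 22079) = (-21636 + 1/149)/31948 = -3223763/149*1/31948 = -3223763/4760252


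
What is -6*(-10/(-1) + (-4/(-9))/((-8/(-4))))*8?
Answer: -1472/3 ≈ -490.67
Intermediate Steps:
-6*(-10/(-1) + (-4/(-9))/((-8/(-4))))*8 = -6*(-10*(-1) + (-4*(-⅑))/((-8*(-¼))))*8 = -6*(10 + (4/9)/2)*8 = -6*(10 + (4/9)*(½))*8 = -6*(10 + 2/9)*8 = -6*92/9*8 = -184/3*8 = -1472/3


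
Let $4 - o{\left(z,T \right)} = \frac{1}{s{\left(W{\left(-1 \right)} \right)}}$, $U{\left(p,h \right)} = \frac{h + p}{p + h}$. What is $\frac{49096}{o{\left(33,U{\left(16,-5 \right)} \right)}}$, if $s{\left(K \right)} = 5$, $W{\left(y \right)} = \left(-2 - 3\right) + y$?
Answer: $12920$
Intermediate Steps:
$W{\left(y \right)} = -5 + y$
$U{\left(p,h \right)} = 1$ ($U{\left(p,h \right)} = \frac{h + p}{h + p} = 1$)
$o{\left(z,T \right)} = \frac{19}{5}$ ($o{\left(z,T \right)} = 4 - \frac{1}{5} = \frac{19}{5}$)
$\frac{49096}{o{\left(33,U{\left(16,-5 \right)} \right)}} = \frac{49096}{\frac{19}{5}} = 49096 \cdot \frac{5}{19} = 12920$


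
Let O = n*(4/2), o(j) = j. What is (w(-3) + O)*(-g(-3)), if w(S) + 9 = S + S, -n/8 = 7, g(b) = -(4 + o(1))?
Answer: -635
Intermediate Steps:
g(b) = -5 (g(b) = -(4 + 1) = -1*5 = -5)
n = -56 (n = -8*7 = -56)
w(S) = -9 + 2*S (w(S) = -9 + (S + S) = -9 + 2*S)
O = -112 (O = -224/2 = -56*2 = -112)
(w(-3) + O)*(-g(-3)) = ((-9 + 2*(-3)) - 112)*(-1*(-5)) = ((-9 - 6) - 112)*5 = (-15 - 112)*5 = -127*5 = -635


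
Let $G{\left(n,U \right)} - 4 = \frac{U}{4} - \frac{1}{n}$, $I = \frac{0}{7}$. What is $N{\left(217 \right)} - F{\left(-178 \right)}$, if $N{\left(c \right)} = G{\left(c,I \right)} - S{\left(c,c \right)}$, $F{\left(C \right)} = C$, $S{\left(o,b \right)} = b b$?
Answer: $- \frac{10178820}{217} \approx -46907.0$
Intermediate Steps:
$S{\left(o,b \right)} = b^{2}$
$I = 0$ ($I = 0 \cdot \frac{1}{7} = 0$)
$G{\left(n,U \right)} = 4 - \frac{1}{n} + \frac{U}{4}$ ($G{\left(n,U \right)} = 4 + \left(\frac{U}{4} - \frac{1}{n}\right) = 4 + \left(- \frac{1}{n} + \frac{U}{4}\right) = 4 - \frac{1}{n} + \frac{U}{4}$)
$N{\left(c \right)} = 4 - \frac{1}{c} - c^{2}$ ($N{\left(c \right)} = \left(4 - \frac{1}{c} + \frac{1}{4} \cdot 0\right) - c^{2} = \left(4 - \frac{1}{c} + 0\right) - c^{2} = \left(4 - \frac{1}{c}\right) - c^{2} = 4 - \frac{1}{c} - c^{2}$)
$N{\left(217 \right)} - F{\left(-178 \right)} = \left(4 - \frac{1}{217} - 217^{2}\right) - -178 = \left(4 - \frac{1}{217} - 47089\right) + 178 = - \frac{10217446}{217} + 178 = - \frac{10178820}{217}$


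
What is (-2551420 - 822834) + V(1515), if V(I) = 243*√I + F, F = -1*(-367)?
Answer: -3373887 + 243*√1515 ≈ -3.3644e+6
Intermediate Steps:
F = 367
V(I) = 367 + 243*√I (V(I) = 243*√I + 367 = 367 + 243*√I)
(-2551420 - 822834) + V(1515) = (-2551420 - 822834) + (367 + 243*√1515) = -3374254 + (367 + 243*√1515) = -3373887 + 243*√1515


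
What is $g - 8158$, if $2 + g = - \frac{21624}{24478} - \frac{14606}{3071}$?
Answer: $- \frac{306913473526}{37585969} \approx -8165.6$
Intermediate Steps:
$g = - \frac{287138424}{37585969}$ ($g = -2 - \left(\frac{10812}{12239} + \frac{14606}{3071}\right) = -2 - \frac{211966486}{37585969} = - \frac{287138424}{37585969} \approx -7.6395$)
$g - 8158 = - \frac{287138424}{37585969} - 8158 = - \frac{306913473526}{37585969}$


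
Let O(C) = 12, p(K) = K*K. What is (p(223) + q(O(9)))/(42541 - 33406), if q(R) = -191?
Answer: 49538/9135 ≈ 5.4229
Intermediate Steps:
p(K) = K²
(p(223) + q(O(9)))/(42541 - 33406) = (223² - 191)/(42541 - 33406) = (49729 - 191)/9135 = 49538*(1/9135) = 49538/9135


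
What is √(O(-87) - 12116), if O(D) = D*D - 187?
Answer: 3*I*√526 ≈ 68.804*I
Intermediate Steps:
O(D) = -187 + D² (O(D) = D² - 187 = -187 + D²)
√(O(-87) - 12116) = √((-187 + (-87)²) - 12116) = √((-187 + 7569) - 12116) = √(7382 - 12116) = √(-4734) = 3*I*√526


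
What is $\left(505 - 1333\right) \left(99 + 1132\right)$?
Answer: $-1019268$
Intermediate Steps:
$\left(505 - 1333\right) \left(99 + 1132\right) = \left(-828\right) 1231 = -1019268$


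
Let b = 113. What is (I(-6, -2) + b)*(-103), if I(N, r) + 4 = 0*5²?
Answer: -11227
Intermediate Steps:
I(N, r) = -4 (I(N, r) = -4 + 0*5² = -4 + 0*25 = -4 + 0 = -4)
(I(-6, -2) + b)*(-103) = (-4 + 113)*(-103) = 109*(-103) = -11227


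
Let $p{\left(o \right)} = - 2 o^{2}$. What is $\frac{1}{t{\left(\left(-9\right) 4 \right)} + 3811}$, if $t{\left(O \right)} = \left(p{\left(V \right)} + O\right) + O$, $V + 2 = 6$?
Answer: $\frac{1}{3707} \approx 0.00026976$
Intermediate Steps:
$V = 4$ ($V = -2 + 6 = 4$)
$t{\left(O \right)} = -32 + 2 O$ ($t{\left(O \right)} = \left(- 2 \cdot 4^{2} + O\right) + O = \left(\left(-2\right) 16 + O\right) + O = \left(-32 + O\right) + O = -32 + 2 O$)
$\frac{1}{t{\left(\left(-9\right) 4 \right)} + 3811} = \frac{1}{\left(-32 + 2 \left(\left(-9\right) 4\right)\right) + 3811} = \frac{1}{\left(-32 + 2 \left(-36\right)\right) + 3811} = \frac{1}{\left(-32 - 72\right) + 3811} = \frac{1}{-104 + 3811} = \frac{1}{3707}$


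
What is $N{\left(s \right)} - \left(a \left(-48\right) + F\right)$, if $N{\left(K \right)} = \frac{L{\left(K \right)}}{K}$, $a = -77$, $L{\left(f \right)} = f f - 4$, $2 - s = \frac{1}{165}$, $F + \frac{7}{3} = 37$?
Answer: $- \frac{67506633}{18095} \approx -3730.7$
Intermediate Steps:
$F = \frac{104}{3}$ ($F = - \frac{7}{3} + 37 = \frac{104}{3} \approx 34.667$)
$s = \frac{329}{165}$ ($s = 2 - \frac{1}{165} = \frac{329}{165} \approx 1.9939$)
$L{\left(f \right)} = -4 + f^{2}$ ($L{\left(f \right)} = f^{2} - 4 = -4 + f^{2}$)
$N{\left(K \right)} = \frac{-4 + K^{2}}{K}$
$N{\left(s \right)} - \left(a \left(-48\right) + F\right) = \left(\frac{329}{165} - \frac{4}{\frac{329}{165}}\right) - \left(\left(-77\right) \left(-48\right) + \frac{104}{3}\right) = \left(\frac{329}{165} - \frac{660}{329}\right) - \left(3696 + \frac{104}{3}\right) = \left(\frac{329}{165} - \frac{660}{329}\right) - \frac{11192}{3} = - \frac{659}{54285} - \frac{11192}{3} = - \frac{67506633}{18095}$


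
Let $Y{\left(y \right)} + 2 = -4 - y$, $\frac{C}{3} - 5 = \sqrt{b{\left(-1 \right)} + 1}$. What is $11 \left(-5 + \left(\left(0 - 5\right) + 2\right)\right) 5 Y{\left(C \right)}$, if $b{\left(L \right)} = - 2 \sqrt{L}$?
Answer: $9240 + 1320 \sqrt{1 - 2 i} \approx 10919.0 - 1037.7 i$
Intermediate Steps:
$C = 15 + 3 \sqrt{1 - 2 i}$ ($C = 15 + 3 \sqrt{- 2 \sqrt{-1} + 1} = 15 + 3 \sqrt{- 2 i + 1} = 15 + 3 \sqrt{1 - 2 i} \approx 18.816 - 2.3585 i$)
$Y{\left(y \right)} = -6 - y$ ($Y{\left(y \right)} = -2 - \left(4 + y\right) = -6 - y$)
$11 \left(-5 + \left(\left(0 - 5\right) + 2\right)\right) 5 Y{\left(C \right)} = 11 \left(-5 + \left(\left(0 - 5\right) + 2\right)\right) 5 \left(-6 - \left(15 + 3 \sqrt{1 - 2 i}\right)\right) = 11 \left(-5 + \left(-5 + 2\right)\right) 5 \left(-6 - \left(15 + 3 \sqrt{1 - 2 i}\right)\right) = 11 \left(-5 - 3\right) 5 \left(-21 - 3 \sqrt{1 - 2 i}\right) = 11 \left(\left(-8\right) 5\right) \left(-21 - 3 \sqrt{1 - 2 i}\right) = 11 \left(-40\right) \left(-21 - 3 \sqrt{1 - 2 i}\right) = - 440 \left(-21 - 3 \sqrt{1 - 2 i}\right) = 9240 + 1320 \sqrt{1 - 2 i}$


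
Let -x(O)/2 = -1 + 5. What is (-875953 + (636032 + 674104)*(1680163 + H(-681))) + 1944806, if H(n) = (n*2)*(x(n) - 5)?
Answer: 2224440369037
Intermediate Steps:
x(O) = -8 (x(O) = -2*(-1 + 5) = -2*4 = -8)
H(n) = -26*n (H(n) = (n*2)*(-8 - 5) = (2*n)*(-13) = -26*n)
(-875953 + (636032 + 674104)*(1680163 + H(-681))) + 1944806 = (-875953 + (636032 + 674104)*(1680163 - 26*(-681))) + 1944806 = (-875953 + 1310136*(1680163 + 17706)) + 1944806 = (-875953 + 1310136*1697869) + 1944806 = (-875953 + 2224439300184) + 1944806 = 2224438424231 + 1944806 = 2224440369037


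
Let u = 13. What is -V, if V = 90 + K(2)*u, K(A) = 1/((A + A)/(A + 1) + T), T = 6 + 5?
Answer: -3369/37 ≈ -91.054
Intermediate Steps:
T = 11
K(A) = 1/(11 + 2*A/(1 + A)) (K(A) = 1/((A + A)/(A + 1) + 11) = 1/((2*A)/(1 + A) + 11) = 1/(2*A/(1 + A) + 11) = 1/(11 + 2*A/(1 + A)))
V = 3369/37 (V = 90 + ((1 + 2)/(11 + 13*2))*13 = 90 + (3/(11 + 26))*13 = 90 + (3/37)*13 = 90 + 39/37 = 3369/37 ≈ 91.054)
-V = -1*3369/37 = -3369/37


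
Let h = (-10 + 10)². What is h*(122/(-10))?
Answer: 0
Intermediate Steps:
h = 0 (h = 0² = 0)
h*(122/(-10)) = 0*(122/(-10)) = 0*(122*(-⅒)) = 0*(-61/5) = 0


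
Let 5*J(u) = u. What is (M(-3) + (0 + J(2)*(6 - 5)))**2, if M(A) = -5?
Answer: 529/25 ≈ 21.160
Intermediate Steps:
J(u) = u/5
(M(-3) + (0 + J(2)*(6 - 5)))**2 = (-5 + (0 + ((1/5)*2)*(6 - 5)))**2 = (-5 + (0 + (2/5)*1))**2 = (-5 + (0 + 2/5))**2 = (-5 + 2/5)**2 = (-23/5)**2 = 529/25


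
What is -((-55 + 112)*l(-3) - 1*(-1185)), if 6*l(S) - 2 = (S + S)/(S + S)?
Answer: -2427/2 ≈ -1213.5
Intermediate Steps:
l(S) = 1/2 (l(S) = 1/3 + ((S + S)/(S + S))/6 = 1/3 + ((2*S)/((2*S)))/6 = 1/3 + ((2*S)*(1/(2*S)))/6 = 1/3 + (1/6)*1 = 1/3 + 1/6 = 1/2)
-((-55 + 112)*l(-3) - 1*(-1185)) = -((-55 + 112)*(1/2) - 1*(-1185)) = -(57*(1/2) + 1185) = -(57/2 + 1185) = -1*2427/2 = -2427/2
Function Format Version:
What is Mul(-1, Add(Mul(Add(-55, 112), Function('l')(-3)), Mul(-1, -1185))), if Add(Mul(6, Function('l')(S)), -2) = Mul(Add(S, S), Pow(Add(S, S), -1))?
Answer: Rational(-2427, 2) ≈ -1213.5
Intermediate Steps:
Function('l')(S) = Rational(1, 2) (Function('l')(S) = Add(Rational(1, 3), Mul(Rational(1, 6), Mul(Add(S, S), Pow(Add(S, S), -1)))) = Add(Rational(1, 3), Mul(Rational(1, 6), Mul(Mul(2, S), Pow(Mul(2, S), -1)))) = Add(Rational(1, 3), Mul(Rational(1, 6), Mul(Mul(2, S), Mul(Rational(1, 2), Pow(S, -1))))) = Add(Rational(1, 3), Mul(Rational(1, 6), 1)) = Add(Rational(1, 3), Rational(1, 6)) = Rational(1, 2))
Mul(-1, Add(Mul(Add(-55, 112), Function('l')(-3)), Mul(-1, -1185))) = Mul(-1, Add(Mul(Add(-55, 112), Rational(1, 2)), Mul(-1, -1185))) = Mul(-1, Add(Mul(57, Rational(1, 2)), 1185)) = Mul(-1, Add(Rational(57, 2), 1185)) = Mul(-1, Rational(2427, 2)) = Rational(-2427, 2)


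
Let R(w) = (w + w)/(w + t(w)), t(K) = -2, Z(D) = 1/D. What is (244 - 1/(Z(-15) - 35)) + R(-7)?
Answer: 1162595/4734 ≈ 245.58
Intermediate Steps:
Z(D) = 1/D
R(w) = 2*w/(-2 + w) (R(w) = (w + w)/(w - 2) = (2*w)/(-2 + w) = 2*w/(-2 + w))
(244 - 1/(Z(-15) - 35)) + R(-7) = (244 - 1/(1/(-15) - 35)) + 2*(-7)/(-2 - 7) = (244 - 1/(-1/15 - 35)) + 2*(-7)/(-9) = (244 - 1/(-526/15)) + 2*(-7)*(-⅑) = (244 - 1*(-15/526)) + 14/9 = (244 + 15/526) + 14/9 = 128359/526 + 14/9 = 1162595/4734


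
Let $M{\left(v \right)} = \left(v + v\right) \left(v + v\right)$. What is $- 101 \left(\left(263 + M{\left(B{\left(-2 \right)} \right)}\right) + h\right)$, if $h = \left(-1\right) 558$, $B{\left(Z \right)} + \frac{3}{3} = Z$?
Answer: $26159$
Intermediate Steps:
$B{\left(Z \right)} = -1 + Z$
$h = -558$
$M{\left(v \right)} = 4 v^{2}$ ($M{\left(v \right)} = 2 v 2 v = 4 v^{2}$)
$- 101 \left(\left(263 + M{\left(B{\left(-2 \right)} \right)}\right) + h\right) = - 101 \left(\left(263 + 4 \left(-1 - 2\right)^{2}\right) - 558\right) = - 101 \left(\left(263 + 4 \left(-3\right)^{2}\right) - 558\right) = - 101 \left(\left(263 + 4 \cdot 9\right) - 558\right) = - 101 \left(\left(263 + 36\right) - 558\right) = - 101 \left(299 - 558\right) = \left(-101\right) \left(-259\right) = 26159$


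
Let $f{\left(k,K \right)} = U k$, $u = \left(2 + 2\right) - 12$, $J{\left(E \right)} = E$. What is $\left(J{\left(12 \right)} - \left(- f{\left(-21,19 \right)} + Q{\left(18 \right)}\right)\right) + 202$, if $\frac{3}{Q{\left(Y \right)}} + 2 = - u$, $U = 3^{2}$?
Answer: $\frac{49}{2} \approx 24.5$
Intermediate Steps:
$U = 9$
$u = -8$ ($u = 4 - 12 = -8$)
$Q{\left(Y \right)} = \frac{1}{2}$ ($Q{\left(Y \right)} = \frac{3}{-2 - -8} = \frac{3}{-2 + 8} = \frac{3}{6} = 3 \cdot \frac{1}{6} = \frac{1}{2}$)
$f{\left(k,K \right)} = 9 k$
$\left(J{\left(12 \right)} - \left(- f{\left(-21,19 \right)} + Q{\left(18 \right)}\right)\right) + 202 = \left(12 + \left(9 \left(-21\right) - \frac{1}{2}\right)\right) + 202 = \left(12 - \frac{379}{2}\right) + 202 = - \frac{355}{2} + 202 = \frac{49}{2}$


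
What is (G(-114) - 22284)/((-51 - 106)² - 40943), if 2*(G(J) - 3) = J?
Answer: 11169/8147 ≈ 1.3709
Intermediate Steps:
G(J) = 3 + J/2
(G(-114) - 22284)/((-51 - 106)² - 40943) = ((3 + (½)*(-114)) - 22284)/((-51 - 106)² - 40943) = ((3 - 57) - 22284)/((-157)² - 40943) = (-54 - 22284)/(24649 - 40943) = -22338/(-16294) = -22338*(-1/16294) = 11169/8147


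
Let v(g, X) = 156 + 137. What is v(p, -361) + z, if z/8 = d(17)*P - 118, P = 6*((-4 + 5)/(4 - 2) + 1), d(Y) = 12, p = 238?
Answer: 213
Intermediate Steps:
P = 9 (P = 6*(1/2 + 1) = 6*(1*(½) + 1) = 6*(½ + 1) = 6*(3/2) = 9)
v(g, X) = 293
z = -80 (z = 8*(12*9 - 118) = 8*(108 - 118) = 8*(-10) = -80)
v(p, -361) + z = 293 - 80 = 213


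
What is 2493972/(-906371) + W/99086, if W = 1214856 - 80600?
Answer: 390469517692/44904338453 ≈ 8.6956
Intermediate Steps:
W = 1134256
2493972/(-906371) + W/99086 = 2493972/(-906371) + 1134256/99086 = 2493972*(-1/906371) + 1134256*(1/99086) = -2493972/906371 + 567128/49543 = 390469517692/44904338453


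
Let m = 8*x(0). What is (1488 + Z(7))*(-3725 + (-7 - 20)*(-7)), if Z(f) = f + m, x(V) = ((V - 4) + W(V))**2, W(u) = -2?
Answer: -6304688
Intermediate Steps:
x(V) = (-6 + V)**2 (x(V) = ((V - 4) - 2)**2 = ((-4 + V) - 2)**2 = (-6 + V)**2)
m = 288 (m = 8*(-6 + 0)**2 = 8*(-6)**2 = 8*36 = 288)
Z(f) = 288 + f (Z(f) = f + 288 = 288 + f)
(1488 + Z(7))*(-3725 + (-7 - 20)*(-7)) = (1488 + (288 + 7))*(-3725 + (-7 - 20)*(-7)) = (1488 + 295)*(-3725 - 27*(-7)) = 1783*(-3725 + 189) = 1783*(-3536) = -6304688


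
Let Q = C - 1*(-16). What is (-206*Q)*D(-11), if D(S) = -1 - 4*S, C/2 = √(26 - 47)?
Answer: -141728 - 17716*I*√21 ≈ -1.4173e+5 - 81185.0*I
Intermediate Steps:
C = 2*I*√21 (C = 2*√(26 - 47) = 2*√(-21) = 2*(I*√21) = 2*I*√21 ≈ 9.1651*I)
Q = 16 + 2*I*√21 (Q = 2*I*√21 - 1*(-16) = 2*I*√21 + 16 = 16 + 2*I*√21 ≈ 16.0 + 9.1651*I)
(-206*Q)*D(-11) = (-206*(16 + 2*I*√21))*(-1 - 4*(-11)) = (-3296 - 412*I*√21)*(-1 + 44) = (-3296 - 412*I*√21)*43 = -141728 - 17716*I*√21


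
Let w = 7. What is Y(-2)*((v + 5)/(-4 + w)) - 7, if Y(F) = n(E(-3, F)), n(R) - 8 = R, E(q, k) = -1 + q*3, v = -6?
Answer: -19/3 ≈ -6.3333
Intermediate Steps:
E(q, k) = -1 + 3*q
n(R) = 8 + R
Y(F) = -2 (Y(F) = 8 + (-1 + 3*(-3)) = 8 + (-1 - 9) = 8 - 10 = -2)
Y(-2)*((v + 5)/(-4 + w)) - 7 = -2*(-6 + 5)/(-4 + 7) - 7 = -(-2)/3 - 7 = -2*(-⅓) - 7 = ⅔ - 7 = -19/3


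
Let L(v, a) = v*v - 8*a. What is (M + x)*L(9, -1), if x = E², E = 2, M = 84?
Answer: 7832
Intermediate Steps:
x = 4 (x = 2² = 4)
L(v, a) = v² - 8*a
(M + x)*L(9, -1) = (84 + 4)*(9² - 8*(-1)) = 88*(81 + 8) = 88*89 = 7832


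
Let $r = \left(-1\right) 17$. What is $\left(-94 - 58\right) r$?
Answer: $2584$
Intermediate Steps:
$r = -17$
$\left(-94 - 58\right) r = \left(-94 - 58\right) \left(-17\right) = \left(-152\right) \left(-17\right) = 2584$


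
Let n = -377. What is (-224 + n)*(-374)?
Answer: 224774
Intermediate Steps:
(-224 + n)*(-374) = (-224 - 377)*(-374) = -601*(-374) = 224774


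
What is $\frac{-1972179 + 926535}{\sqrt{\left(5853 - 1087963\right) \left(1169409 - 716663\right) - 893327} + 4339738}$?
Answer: $- \frac{4537821001272}{19323247776031} + \frac{3136932 i \sqrt{54435763043}}{19323247776031} \approx -0.23484 + 0.037876 i$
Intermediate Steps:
$\frac{-1972179 + 926535}{\sqrt{\left(5853 - 1087963\right) \left(1169409 - 716663\right) - 893327} + 4339738} = - \frac{1045644}{\sqrt{\left(-1082110\right) 452746 - 893327} + 4339738} = - \frac{1045644}{\sqrt{-489920974060 - 893327} + 4339738} = - \frac{1045644}{\sqrt{-489921867387} + 4339738} = - \frac{1045644}{3 i \sqrt{54435763043} + 4339738} = - \frac{1045644}{4339738 + 3 i \sqrt{54435763043}}$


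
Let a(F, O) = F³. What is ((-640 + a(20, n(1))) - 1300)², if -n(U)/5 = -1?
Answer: 36723600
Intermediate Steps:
n(U) = 5 (n(U) = -5*(-1) = 5)
((-640 + a(20, n(1))) - 1300)² = ((-640 + 20³) - 1300)² = ((-640 + 8000) - 1300)² = (7360 - 1300)² = 6060² = 36723600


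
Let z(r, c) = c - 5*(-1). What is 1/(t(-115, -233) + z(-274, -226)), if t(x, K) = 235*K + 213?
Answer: -1/54763 ≈ -1.8260e-5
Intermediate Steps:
z(r, c) = 5 + c (z(r, c) = c + 5 = 5 + c)
t(x, K) = 213 + 235*K
1/(t(-115, -233) + z(-274, -226)) = 1/((213 + 235*(-233)) + (5 - 226)) = 1/((213 - 54755) - 221) = 1/(-54542 - 221) = 1/(-54763) = -1/54763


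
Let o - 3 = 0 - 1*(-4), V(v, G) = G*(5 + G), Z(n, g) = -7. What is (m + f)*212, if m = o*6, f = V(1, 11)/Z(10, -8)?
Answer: 25016/7 ≈ 3573.7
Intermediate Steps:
o = 7 (o = 3 + (0 - 1*(-4)) = 3 + (0 + 4) = 3 + 4 = 7)
f = -176/7 (f = (11*(5 + 11))/(-7) = (11*16)*(-⅐) = 176*(-⅐) = -176/7 ≈ -25.143)
m = 42 (m = 7*6 = 42)
(m + f)*212 = (42 - 176/7)*212 = (118/7)*212 = 25016/7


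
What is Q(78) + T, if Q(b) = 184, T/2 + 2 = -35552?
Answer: -70924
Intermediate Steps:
T = -71108 (T = -4 + 2*(-35552) = -4 - 71104 = -71108)
Q(78) + T = 184 - 71108 = -70924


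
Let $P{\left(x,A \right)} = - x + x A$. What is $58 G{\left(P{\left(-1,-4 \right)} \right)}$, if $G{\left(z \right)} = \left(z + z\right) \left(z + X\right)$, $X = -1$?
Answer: $2320$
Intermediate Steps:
$P{\left(x,A \right)} = - x + A x$
$G{\left(z \right)} = 2 z \left(-1 + z\right)$ ($G{\left(z \right)} = \left(z + z\right) \left(z - 1\right) = 2 z \left(-1 + z\right)$)
$58 G{\left(P{\left(-1,-4 \right)} \right)} = 58 \cdot 2 \left(- (-1 - 4)\right) \left(-1 - \left(-1 - 4\right)\right) = 58 \cdot 2 \left(\left(-1\right) \left(-5\right)\right) \left(-1 - -5\right) = 58 \cdot 2 \cdot 5 \left(-1 + 5\right) = 58 \cdot 2 \cdot 5 \cdot 4 = 58 \cdot 40 = 2320$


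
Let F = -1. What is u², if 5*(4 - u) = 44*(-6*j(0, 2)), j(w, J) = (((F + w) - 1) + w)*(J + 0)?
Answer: 1073296/25 ≈ 42932.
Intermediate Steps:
j(w, J) = J*(-2 + 2*w) (j(w, J) = (((-1 + w) - 1) + w)*(J + 0) = ((-2 + w) + w)*J = (-2 + 2*w)*J = J*(-2 + 2*w))
u = -1036/5 (u = 4 - 44*(-12*2*(-1 + 0))/5 = 4 - 44*(-12*2*(-1))/5 = 4 - 44*(-6*(-4))/5 = 4 - 44*24/5 = 4 - ⅕*1056 = 4 - 1056/5 = -1036/5 ≈ -207.20)
u² = (-1036/5)² = 1073296/25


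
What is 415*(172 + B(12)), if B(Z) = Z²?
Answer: 131140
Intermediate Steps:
415*(172 + B(12)) = 415*(172 + 12²) = 415*(172 + 144) = 415*316 = 131140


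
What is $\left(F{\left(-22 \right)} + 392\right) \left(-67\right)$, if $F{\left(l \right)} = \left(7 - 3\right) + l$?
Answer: $-25058$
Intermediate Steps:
$F{\left(l \right)} = 4 + l$
$\left(F{\left(-22 \right)} + 392\right) \left(-67\right) = \left(\left(4 - 22\right) + 392\right) \left(-67\right) = \left(-18 + 392\right) \left(-67\right) = 374 \left(-67\right) = -25058$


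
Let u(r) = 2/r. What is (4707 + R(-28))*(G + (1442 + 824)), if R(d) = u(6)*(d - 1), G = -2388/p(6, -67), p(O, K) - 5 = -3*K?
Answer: 3272218768/309 ≈ 1.0590e+7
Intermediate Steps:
p(O, K) = 5 - 3*K
G = -1194/103 (G = -2388/(5 - 3*(-67)) = -2388/(5 + 201) = -2388/206 = -2388*1/206 = -1194/103 ≈ -11.592)
R(d) = -⅓ + d/3 (R(d) = (2/6)*(d - 1) = (2*(⅙))*(-1 + d) = (-1 + d)/3 = -⅓ + d/3)
(4707 + R(-28))*(G + (1442 + 824)) = (4707 + (-⅓ + (⅓)*(-28)))*(-1194/103 + (1442 + 824)) = (4707 + (-⅓ - 28/3))*(-1194/103 + 2266) = (4707 - 29/3)*(232204/103) = (14092/3)*(232204/103) = 3272218768/309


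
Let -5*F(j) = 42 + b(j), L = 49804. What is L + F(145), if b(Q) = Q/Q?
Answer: 248977/5 ≈ 49795.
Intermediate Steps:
b(Q) = 1
F(j) = -43/5 (F(j) = -(42 + 1)/5 = -⅕*43 = -43/5)
L + F(145) = 49804 - 43/5 = 248977/5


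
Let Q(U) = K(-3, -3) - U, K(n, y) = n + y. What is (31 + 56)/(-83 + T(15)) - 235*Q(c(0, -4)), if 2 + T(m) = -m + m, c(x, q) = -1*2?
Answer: 79813/85 ≈ 938.98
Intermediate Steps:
c(x, q) = -2
T(m) = -2 (T(m) = -2 + (-m + m) = -2 + 0 = -2)
Q(U) = -6 - U (Q(U) = (-3 - 3) - U = -6 - U)
(31 + 56)/(-83 + T(15)) - 235*Q(c(0, -4)) = (31 + 56)/(-83 - 2) - 235*(-6 - 1*(-2)) = 87/(-85) - 235*(-6 + 2) = 87*(-1/85) - 235*(-4) = -87/85 + 940 = 79813/85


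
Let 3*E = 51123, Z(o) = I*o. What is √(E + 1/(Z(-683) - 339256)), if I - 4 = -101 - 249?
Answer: √180570386750666/102938 ≈ 130.54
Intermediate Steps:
I = -346 (I = 4 + (-101 - 249) = 4 - 350 = -346)
Z(o) = -346*o
E = 17041 (E = (⅓)*51123 = 17041)
√(E + 1/(Z(-683) - 339256)) = √(17041 + 1/(-346*(-683) - 339256)) = √(17041 + 1/(236318 - 339256)) = √(17041 + 1/(-102938)) = √(17041 - 1/102938) = √(1754166457/102938) = √180570386750666/102938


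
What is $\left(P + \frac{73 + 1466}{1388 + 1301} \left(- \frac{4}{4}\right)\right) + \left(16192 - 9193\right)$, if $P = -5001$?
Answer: $\frac{5371083}{2689} \approx 1997.4$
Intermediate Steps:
$\left(P + \frac{73 + 1466}{1388 + 1301} \left(- \frac{4}{4}\right)\right) + \left(16192 - 9193\right) = \left(-5001 + \frac{73 + 1466}{1388 + 1301} \left(- \frac{4}{4}\right)\right) + \left(16192 - 9193\right) = \left(-5001 + \frac{1539}{2689} \left(\left(-4\right) \frac{1}{4}\right)\right) + 6999 = \left(-5001 + 1539 \cdot \frac{1}{2689} \left(-1\right)\right) + 6999 = \left(-5001 + \frac{1539}{2689} \left(-1\right)\right) + 6999 = \left(-5001 - \frac{1539}{2689}\right) + 6999 = - \frac{13449228}{2689} + 6999 = \frac{5371083}{2689}$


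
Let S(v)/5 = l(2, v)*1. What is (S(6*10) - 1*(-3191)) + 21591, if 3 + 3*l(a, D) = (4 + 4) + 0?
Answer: 74371/3 ≈ 24790.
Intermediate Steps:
l(a, D) = 5/3 (l(a, D) = -1 + ((4 + 4) + 0)/3 = -1 + (8 + 0)/3 = -1 + (⅓)*8 = -1 + 8/3 = 5/3)
S(v) = 25/3 (S(v) = 5*((5/3)*1) = 5*(5/3) = 25/3)
(S(6*10) - 1*(-3191)) + 21591 = (25/3 - 1*(-3191)) + 21591 = (25/3 + 3191) + 21591 = 9598/3 + 21591 = 74371/3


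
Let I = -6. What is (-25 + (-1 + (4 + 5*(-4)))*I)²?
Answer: 5929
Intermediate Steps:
(-25 + (-1 + (4 + 5*(-4)))*I)² = (-25 + (-1 + (4 + 5*(-4)))*(-6))² = (-25 + (-1 + (4 - 20))*(-6))² = (-25 + (-1 - 16)*(-6))² = (-25 - 17*(-6))² = (-25 + 102)² = 77² = 5929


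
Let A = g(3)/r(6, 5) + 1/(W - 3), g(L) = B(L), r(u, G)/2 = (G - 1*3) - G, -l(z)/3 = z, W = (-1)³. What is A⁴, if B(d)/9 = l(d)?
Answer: 7890481/256 ≈ 30822.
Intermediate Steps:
W = -1
l(z) = -3*z
r(u, G) = -6 (r(u, G) = 2*((G - 1*3) - G) = 2*((G - 3) - G) = 2*((-3 + G) - G) = 2*(-3) = -6)
B(d) = -27*d (B(d) = 9*(-3*d) = -27*d)
g(L) = -27*L
A = 53/4 (A = -27*3/(-6) + 1/(-1 - 3) = -81*(-⅙) + 1/(-4) = 27/2 + 1*(-¼) = 27/2 - ¼ = 53/4 ≈ 13.250)
A⁴ = (53/4)⁴ = 7890481/256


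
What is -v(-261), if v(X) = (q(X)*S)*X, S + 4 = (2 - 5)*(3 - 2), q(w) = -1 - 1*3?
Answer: 7308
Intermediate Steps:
q(w) = -4 (q(w) = -1 - 3 = -4)
S = -7 (S = -4 + (2 - 5)*(3 - 2) = -4 - 3*1 = -4 - 3 = -7)
v(X) = 28*X (v(X) = (-4*(-7))*X = 28*X)
-v(-261) = -28*(-261) = -1*(-7308) = 7308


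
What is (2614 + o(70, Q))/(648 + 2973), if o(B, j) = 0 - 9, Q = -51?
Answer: 2605/3621 ≈ 0.71941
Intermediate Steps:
o(B, j) = -9
(2614 + o(70, Q))/(648 + 2973) = (2614 - 9)/(648 + 2973) = 2605/3621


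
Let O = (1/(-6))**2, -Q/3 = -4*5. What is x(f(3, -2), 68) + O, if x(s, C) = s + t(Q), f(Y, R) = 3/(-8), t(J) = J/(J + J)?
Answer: 11/72 ≈ 0.15278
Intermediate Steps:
Q = 60 (Q = -(-12)*5 = -3*(-20) = 60)
t(J) = 1/2 (t(J) = J/((2*J)) = (1/(2*J))*J = 1/2)
O = 1/36 (O = (-1/6)**2 = 1/36 ≈ 0.027778)
f(Y, R) = -3/8 (f(Y, R) = 3*(-1/8) = -3/8)
x(s, C) = 1/2 + s (x(s, C) = s + 1/2 = 1/2 + s)
x(f(3, -2), 68) + O = (1/2 - 3/8) + 1/36 = 1/8 + 1/36 = 11/72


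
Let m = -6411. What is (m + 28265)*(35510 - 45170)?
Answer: -211109640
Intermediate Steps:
(m + 28265)*(35510 - 45170) = (-6411 + 28265)*(35510 - 45170) = 21854*(-9660) = -211109640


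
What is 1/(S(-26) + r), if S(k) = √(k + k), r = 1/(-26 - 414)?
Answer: -440/10067201 - 387200*I*√13/10067201 ≈ -4.3706e-5 - 0.13867*I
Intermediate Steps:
r = -1/440 (r = 1/(-440) = -1/440 ≈ -0.0022727)
S(k) = √2*√k (S(k) = √(2*k) = √2*√k)
1/(S(-26) + r) = 1/(√2*√(-26) - 1/440) = 1/(√2*(I*√26) - 1/440) = 1/(2*I*√13 - 1/440) = 1/(-1/440 + 2*I*√13)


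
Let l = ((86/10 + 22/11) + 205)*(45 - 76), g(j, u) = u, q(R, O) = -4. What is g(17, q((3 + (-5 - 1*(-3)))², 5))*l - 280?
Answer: 132272/5 ≈ 26454.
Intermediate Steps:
l = -33418/5 (l = ((86*(⅒) + 22*(1/11)) + 205)*(-31) = ((43/5 + 2) + 205)*(-31) = (53/5 + 205)*(-31) = (1078/5)*(-31) = -33418/5 ≈ -6683.6)
g(17, q((3 + (-5 - 1*(-3)))², 5))*l - 280 = -4*(-33418/5) - 280 = 133672/5 - 280 = 132272/5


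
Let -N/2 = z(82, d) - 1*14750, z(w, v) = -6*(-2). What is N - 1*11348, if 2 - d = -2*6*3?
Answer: 18128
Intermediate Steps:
d = 38 (d = 2 - (-2*6)*3 = 2 - (-12)*3 = 2 - 1*(-36) = 2 + 36 = 38)
z(w, v) = 12
N = 29476 (N = -2*(12 - 1*14750) = -2*(12 - 14750) = -2*(-14738) = 29476)
N - 1*11348 = 29476 - 1*11348 = 29476 - 11348 = 18128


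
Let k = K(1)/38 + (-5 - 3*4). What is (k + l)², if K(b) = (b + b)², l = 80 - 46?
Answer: 105625/361 ≈ 292.59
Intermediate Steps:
l = 34
K(b) = 4*b² (K(b) = (2*b)² = 4*b²)
k = -321/19 (k = (4*1²)/38 + (-5 - 3*4) = (4*1)*(1/38) + (-5 - 12) = 4*(1/38) - 17 = 2/19 - 17 = -321/19 ≈ -16.895)
(k + l)² = (-321/19 + 34)² = (325/19)² = 105625/361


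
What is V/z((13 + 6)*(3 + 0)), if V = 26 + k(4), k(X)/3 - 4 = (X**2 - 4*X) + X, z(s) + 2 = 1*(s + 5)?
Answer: 5/6 ≈ 0.83333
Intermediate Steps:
z(s) = 3 + s (z(s) = -2 + 1*(s + 5) = -2 + 1*(5 + s) = -2 + (5 + s) = 3 + s)
k(X) = 12 - 9*X + 3*X**2 (k(X) = 12 + 3*((X**2 - 4*X) + X) = 12 + 3*(X**2 - 3*X) = 12 + (-9*X + 3*X**2) = 12 - 9*X + 3*X**2)
V = 50 (V = 26 + (12 - 9*4 + 3*4**2) = 26 + (12 - 36 + 3*16) = 26 + (12 - 36 + 48) = 26 + 24 = 50)
V/z((13 + 6)*(3 + 0)) = 50/(3 + (13 + 6)*(3 + 0)) = 50/(3 + 19*3) = 50/(3 + 57) = 50/60 = (1/60)*50 = 5/6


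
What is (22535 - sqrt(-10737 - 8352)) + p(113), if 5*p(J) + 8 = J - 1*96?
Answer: 112684/5 - 3*I*sqrt(2121) ≈ 22537.0 - 138.16*I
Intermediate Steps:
p(J) = -104/5 + J/5 (p(J) = -8/5 + (J - 1*96)/5 = -8/5 + (J - 96)/5 = -8/5 + (-96 + J)/5 = -8/5 + (-96/5 + J/5) = -104/5 + J/5)
(22535 - sqrt(-10737 - 8352)) + p(113) = (22535 - sqrt(-10737 - 8352)) + (-104/5 + (1/5)*113) = (22535 - sqrt(-19089)) + (-104/5 + 113/5) = (22535 - 3*I*sqrt(2121)) + 9/5 = 112684/5 - 3*I*sqrt(2121)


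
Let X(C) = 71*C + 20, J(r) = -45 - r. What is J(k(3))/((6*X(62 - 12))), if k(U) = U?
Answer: -4/1785 ≈ -0.0022409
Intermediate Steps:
X(C) = 20 + 71*C
J(k(3))/((6*X(62 - 12))) = (-45 - 1*3)/((6*(20 + 71*(62 - 12)))) = (-45 - 3)/((6*(20 + 71*50))) = -48*1/(6*(20 + 3550)) = -48/(6*3570) = -48/21420 = -48*1/21420 = -4/1785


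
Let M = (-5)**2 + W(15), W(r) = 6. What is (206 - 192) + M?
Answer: 45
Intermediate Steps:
M = 31 (M = (-5)**2 + 6 = 25 + 6 = 31)
(206 - 192) + M = (206 - 192) + 31 = 14 + 31 = 45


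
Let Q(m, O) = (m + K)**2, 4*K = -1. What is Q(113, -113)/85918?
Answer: 203401/1374688 ≈ 0.14796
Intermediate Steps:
K = -1/4 (K = (1/4)*(-1) = -1/4 ≈ -0.25000)
Q(m, O) = (-1/4 + m)**2 (Q(m, O) = (m - 1/4)**2 = (-1/4 + m)**2)
Q(113, -113)/85918 = ((-1 + 4*113)**2/16)/85918 = ((-1 + 452)**2/16)*(1/85918) = ((1/16)*451**2)*(1/85918) = ((1/16)*203401)*(1/85918) = (203401/16)*(1/85918) = 203401/1374688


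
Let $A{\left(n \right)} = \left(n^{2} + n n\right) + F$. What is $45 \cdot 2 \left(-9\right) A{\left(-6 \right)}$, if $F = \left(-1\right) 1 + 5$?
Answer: $-61560$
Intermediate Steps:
$F = 4$ ($F = -1 + 5 = 4$)
$A{\left(n \right)} = 4 + 2 n^{2}$ ($A{\left(n \right)} = \left(n^{2} + n n\right) + 4 = \left(n^{2} + n^{2}\right) + 4 = 2 n^{2} + 4 = 4 + 2 n^{2}$)
$45 \cdot 2 \left(-9\right) A{\left(-6 \right)} = 45 \cdot 2 \left(-9\right) \left(4 + 2 \left(-6\right)^{2}\right) = 45 \left(-18\right) \left(4 + 2 \cdot 36\right) = - 810 \left(4 + 72\right) = \left(-810\right) 76 = -61560$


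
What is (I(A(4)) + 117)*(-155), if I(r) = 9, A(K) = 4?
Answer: -19530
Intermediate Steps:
(I(A(4)) + 117)*(-155) = (9 + 117)*(-155) = 126*(-155) = -19530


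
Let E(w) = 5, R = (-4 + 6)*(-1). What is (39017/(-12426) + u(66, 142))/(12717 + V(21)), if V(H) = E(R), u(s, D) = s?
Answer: 781099/158083572 ≈ 0.0049411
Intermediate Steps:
R = -2 (R = 2*(-1) = -2)
V(H) = 5
(39017/(-12426) + u(66, 142))/(12717 + V(21)) = (39017/(-12426) + 66)/(12717 + 5) = (39017*(-1/12426) + 66)/12722 = (-39017/12426 + 66)*(1/12722) = (781099/12426)*(1/12722) = 781099/158083572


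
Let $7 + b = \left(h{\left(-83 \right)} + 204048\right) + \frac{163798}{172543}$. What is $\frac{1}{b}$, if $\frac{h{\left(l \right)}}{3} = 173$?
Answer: $\frac{172543}{35295559878} \approx 4.8885 \cdot 10^{-6}$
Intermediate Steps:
$h{\left(l \right)} = 519$ ($h{\left(l \right)} = 3 \cdot 173 = 519$)
$b = \frac{35295559878}{172543}$ ($b = -7 + \left(\left(519 + 204048\right) + \frac{163798}{172543}\right) = -7 + \left(204567 + 163798 \cdot \frac{1}{172543}\right) = -7 + \left(204567 + \frac{163798}{172543}\right) = -7 + \frac{35296767679}{172543} = \frac{35295559878}{172543} \approx 2.0456 \cdot 10^{5}$)
$\frac{1}{b} = \frac{1}{\frac{35295559878}{172543}} = \frac{172543}{35295559878}$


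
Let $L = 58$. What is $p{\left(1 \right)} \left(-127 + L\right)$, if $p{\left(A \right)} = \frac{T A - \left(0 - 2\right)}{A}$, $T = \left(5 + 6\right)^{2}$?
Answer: $-8487$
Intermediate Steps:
$T = 121$ ($T = 11^{2} = 121$)
$p{\left(A \right)} = \frac{2 + 121 A}{A}$ ($p{\left(A \right)} = \frac{121 A - \left(0 - 2\right)}{A} = \frac{121 A - -2}{A} = \frac{121 A + 2}{A} = \frac{2 + 121 A}{A}$)
$p{\left(1 \right)} \left(-127 + L\right) = \left(121 + \frac{2}{1}\right) \left(-127 + 58\right) = \left(121 + 2 \cdot 1\right) \left(-69\right) = \left(121 + 2\right) \left(-69\right) = 123 \left(-69\right) = -8487$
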